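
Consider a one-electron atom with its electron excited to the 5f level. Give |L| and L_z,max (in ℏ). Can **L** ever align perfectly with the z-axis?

No: L_z,max = 3ℏ < |L| = 2√3 ℏ ≈ 3.464ℏ

The 5f level has l = 3.
|L| = 2√3 ℏ ≈ 3.4641ℏ, while L_z,max = lℏ = 3ℏ.
Since |L| > L_z,max, the vector can never point exactly along z; the closest it comes is θ_min = arccos(3/√12) ≈ 30.0°.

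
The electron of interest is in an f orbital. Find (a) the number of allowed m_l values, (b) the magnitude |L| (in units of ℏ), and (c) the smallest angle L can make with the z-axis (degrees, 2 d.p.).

An f state has l = 3.
There are 2l+1 = 7 values of m_l.
|L| = ℏ√(3·4) = 2√3 ℏ ≈ 3.464ℏ.
cos θ_min = 3/√12, so θ_min ≈ 30.00°.

7 values; |L| = 2√3 ℏ ≈ 3.464ℏ; θ_min ≈ 30.00°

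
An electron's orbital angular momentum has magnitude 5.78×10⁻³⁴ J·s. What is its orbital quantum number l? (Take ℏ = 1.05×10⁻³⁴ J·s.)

In units of ℏ, |L| ≈ 5.505.
Set l(l+1) = 30.30; the integer solution is l = 5.

l = 5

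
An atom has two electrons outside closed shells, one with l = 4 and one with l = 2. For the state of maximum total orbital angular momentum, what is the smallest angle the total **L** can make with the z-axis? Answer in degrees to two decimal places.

By the triangle rule, |l₁ − l₂| ≤ L ≤ l₁ + l₂.
L ∈ {2, 3, 4, 5, 6}.
The maximum is L = 6, with |L_tot| = ℏ√(6·7) = √42 ℏ.
The minimum angle with z is arccos(6/√42) ≈ 22.21°.

θ_min ≈ 22.21°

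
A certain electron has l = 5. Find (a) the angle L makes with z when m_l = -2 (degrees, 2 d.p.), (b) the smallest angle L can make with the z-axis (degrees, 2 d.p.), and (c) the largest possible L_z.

θ(m_l=-2) ≈ 111.42°; θ_min ≈ 24.09°; L_z,max = 5ℏ

For m_l = -2: cos θ = -2/√30, θ ≈ 111.42°.
cos θ_min = 5/√30, so θ_min ≈ 24.09°.
L_z,max = lℏ = 5ℏ.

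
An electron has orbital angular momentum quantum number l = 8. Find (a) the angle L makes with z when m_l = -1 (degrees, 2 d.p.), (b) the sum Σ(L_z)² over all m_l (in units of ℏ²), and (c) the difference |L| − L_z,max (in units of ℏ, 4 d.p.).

θ(m_l=-1) ≈ 96.77°; Σ(L_z)² = 408 ℏ²; |L|−L_z,max ≈ 0.4853ℏ

For m_l = -1: cos θ = -1/√72, θ ≈ 96.77°.
Σ m_l² = 408, so Σ(L_z)² = 408 ℏ².
|L| − L_z,max = (6√2 − 8)ℏ ≈ 0.4853ℏ.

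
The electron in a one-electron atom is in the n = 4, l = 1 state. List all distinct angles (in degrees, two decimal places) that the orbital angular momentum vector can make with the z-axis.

|L|² = l(l+1)ℏ² = 2ℏ², so |L| = √2 ℏ.
cos θ = m_l/√2 for each m_l ∈ {-1, 0, 1}.

θ ∈ {45.00°, 90.00°, 135.00°}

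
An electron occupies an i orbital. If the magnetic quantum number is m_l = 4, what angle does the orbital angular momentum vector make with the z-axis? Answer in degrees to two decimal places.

θ ≈ 51.89°

An i state has l = 6.
|L| = √(l(l+1)) ℏ = √42 ℏ.
L_z = m_l ℏ = 4ℏ.
cos θ = L_z/|L| = 4/√42, so θ ≈ 51.89°.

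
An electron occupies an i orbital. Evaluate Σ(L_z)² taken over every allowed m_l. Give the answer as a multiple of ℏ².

For an i orbital, l = 6.
m_l runs from −6 to 6, i.e. {-6, -5, -4, -3, -2, -1, 0, 1, 2, 3, 4, 5, 6}.
Σ m_l² = 2·(1 + 4 + 9 + 16 + 25 + 36) = 182.

Σ(L_z)² = 182 ℏ²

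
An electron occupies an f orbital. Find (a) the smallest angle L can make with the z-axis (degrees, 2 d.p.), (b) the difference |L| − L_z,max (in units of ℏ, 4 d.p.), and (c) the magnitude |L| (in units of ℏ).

An f state has l = 3.
cos θ_min = 3/√12, so θ_min ≈ 30.00°.
|L| − L_z,max = (2√3 − 3)ℏ ≈ 0.4641ℏ.
|L| = ℏ√(3·4) = 2√3 ℏ ≈ 3.464ℏ.

θ_min ≈ 30.00°; |L|−L_z,max ≈ 0.4641ℏ; |L| = 2√3 ℏ ≈ 3.464ℏ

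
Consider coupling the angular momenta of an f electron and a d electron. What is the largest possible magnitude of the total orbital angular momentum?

|L_tot|_max = √30 ℏ ≈ 5.477ℏ

L runs from |3 − 2| = 1 to 3 + 2 = 5.
So L can be 1, 2, 3, 4, 5.
The largest magnitude corresponds to L = 5: |L_tot| = ℏ√(5·6) = √30 ℏ.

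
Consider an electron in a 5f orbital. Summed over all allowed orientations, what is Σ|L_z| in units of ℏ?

For 5f, l = 3.
The allowed m_l values are -3, -2, -1, 0, 1, 2, 3.
Σ|m_l| = 2·3(3+1)/2 = 12.

Σ|L_z| = 12 ℏ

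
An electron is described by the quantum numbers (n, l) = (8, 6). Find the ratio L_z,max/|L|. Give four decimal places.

|L| = √42 ℏ ≈ 6.4807ℏ, while L_z,max = lℏ = 6ℏ.
L_z,max/|L| = 6/√42 = 0.9258.

L_z,max/|L| = 0.9258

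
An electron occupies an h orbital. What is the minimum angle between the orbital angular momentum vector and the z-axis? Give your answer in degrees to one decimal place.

θ_min ≈ 24.1°

The letter h corresponds to l = 5.
|L| = ℏ√(l(l+1)) = √30 ℏ.
The smallest angle corresponds to the largest L_z, i.e. m_l = l = 5, giving L_z = 5ℏ.
cos θ_min = 5/√30, so θ_min ≈ 24.1°.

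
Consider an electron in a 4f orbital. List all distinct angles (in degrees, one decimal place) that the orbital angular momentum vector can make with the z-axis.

θ ∈ {30.0°, 54.7°, 73.2°, 90.0°, 106.8°, 125.3°, 150.0°}

For 4f, l = 3.
|L|² = l(l+1)ℏ² = 12ℏ², so |L| = 2√3 ℏ.
cos θ = m_l/√12 for each m_l ∈ {-3, -2, -1, 0, 1, 2, 3}.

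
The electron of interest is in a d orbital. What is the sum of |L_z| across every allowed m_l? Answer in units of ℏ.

The letter d corresponds to l = 2.
The allowed m_l values are -2, -1, 0, 1, 2.
Σ|m_l| = 2·2(2+1)/2 = 6.

Σ|L_z| = 6 ℏ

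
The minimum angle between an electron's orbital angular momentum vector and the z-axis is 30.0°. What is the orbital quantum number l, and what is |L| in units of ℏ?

cos θ_min = l/√(l(l+1)) = √(l/(l+1)), so l/(l+1) = cos²(30.0°) = 0.7500.
Solving: l = 3.
Then |L| = ℏ√(3·4) = 2√3 ℏ.

l = 3, |L| = 2√3 ℏ ≈ 3.464ℏ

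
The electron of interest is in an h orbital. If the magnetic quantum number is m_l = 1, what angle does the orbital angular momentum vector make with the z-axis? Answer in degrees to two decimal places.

θ ≈ 79.48°

For an h orbital, l = 5.
|L| = ℏ√(l(l+1)) = √30 ℏ.
L_z = m_l ℏ = 1ℏ.
cos θ = L_z/|L| = 1/√30, so θ ≈ 79.48°.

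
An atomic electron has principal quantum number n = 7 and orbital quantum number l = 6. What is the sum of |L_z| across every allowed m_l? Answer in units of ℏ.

Σ|L_z| = 42 ℏ

The allowed m_l values are -6, -5, -4, -3, -2, -1, 0, 1, 2, 3, 4, 5, 6.
Σ|m_l| = l(l+1) = 42.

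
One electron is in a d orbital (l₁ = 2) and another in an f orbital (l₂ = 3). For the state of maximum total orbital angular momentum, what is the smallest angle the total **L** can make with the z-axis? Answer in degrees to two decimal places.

θ_min ≈ 24.09°

By the triangle rule, |l₁ − l₂| ≤ L ≤ l₁ + l₂.
Allowed values: L = 1, 2, 3, 4, 5.
The maximum is L = 5, with |L_tot| = ℏ√(5·6) = √30 ℏ.
The minimum angle with z is arccos(5/√30) ≈ 24.09°.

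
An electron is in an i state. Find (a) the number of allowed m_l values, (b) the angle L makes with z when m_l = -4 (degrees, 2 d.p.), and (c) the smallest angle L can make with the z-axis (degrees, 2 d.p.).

13 values; θ(m_l=-4) ≈ 128.11°; θ_min ≈ 22.21°

An i state has l = 6.
There are 2l+1 = 13 values of m_l.
For m_l = -4: cos θ = -4/√42, θ ≈ 128.11°.
cos θ_min = 6/√42, so θ_min ≈ 22.21°.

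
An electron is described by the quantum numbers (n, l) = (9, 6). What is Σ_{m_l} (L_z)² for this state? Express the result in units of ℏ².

Σ(L_z)² = 182 ℏ²

m_l runs from −6 to 6, i.e. {-6, -5, -4, -3, -2, -1, 0, 1, 2, 3, 4, 5, 6}.
Summing m² from −6 to 6: Σ m_l² = 182.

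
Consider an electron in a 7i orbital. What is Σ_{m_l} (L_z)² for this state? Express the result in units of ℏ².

Σ(L_z)² = 182 ℏ²

For 7i, l = 6.
m_l runs from −6 to 6, i.e. {-6, -5, -4, -3, -2, -1, 0, 1, 2, 3, 4, 5, 6}.
Summing m² from −6 to 6: Σ m_l² = 182.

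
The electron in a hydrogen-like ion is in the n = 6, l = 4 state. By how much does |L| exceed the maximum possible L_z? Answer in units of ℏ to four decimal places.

|L| − L_z,max ≈ 0.4721ℏ

|L| = 2√5 ℏ ≈ 4.4721ℏ, while L_z,max = lℏ = 4ℏ.
The difference is (2√5 − 4)ℏ ≈ 0.4721ℏ.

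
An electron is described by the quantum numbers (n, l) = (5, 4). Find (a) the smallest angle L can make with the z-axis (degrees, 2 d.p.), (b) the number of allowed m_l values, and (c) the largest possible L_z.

θ_min ≈ 26.57°; 9 values; L_z,max = 4ℏ

cos θ_min = 4/√20, so θ_min ≈ 26.57°.
There are 2l+1 = 9 values of m_l.
L_z,max = lℏ = 4ℏ.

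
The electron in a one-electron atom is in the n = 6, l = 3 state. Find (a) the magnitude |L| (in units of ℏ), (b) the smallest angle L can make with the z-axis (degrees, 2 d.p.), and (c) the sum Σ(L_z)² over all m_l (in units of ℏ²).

|L| = ℏ√(3·4) = 2√3 ℏ ≈ 3.464ℏ.
cos θ_min = 3/√12, so θ_min ≈ 30.00°.
Σ m_l² = 28, so Σ(L_z)² = 28 ℏ².

|L| = 2√3 ℏ ≈ 3.464ℏ; θ_min ≈ 30.00°; Σ(L_z)² = 28 ℏ²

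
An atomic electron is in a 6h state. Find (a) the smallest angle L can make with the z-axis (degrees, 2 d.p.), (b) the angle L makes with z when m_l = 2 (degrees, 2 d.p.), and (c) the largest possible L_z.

6h means n = 6, l = 5.
cos θ_min = 5/√30, so θ_min ≈ 24.09°.
For m_l = 2: cos θ = 2/√30, θ ≈ 68.58°.
L_z,max = lℏ = 5ℏ.

θ_min ≈ 24.09°; θ(m_l=2) ≈ 68.58°; L_z,max = 5ℏ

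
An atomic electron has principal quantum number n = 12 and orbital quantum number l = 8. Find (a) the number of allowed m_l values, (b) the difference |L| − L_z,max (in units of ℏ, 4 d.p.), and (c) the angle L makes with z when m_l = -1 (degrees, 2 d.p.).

17 values; |L|−L_z,max ≈ 0.4853ℏ; θ(m_l=-1) ≈ 96.77°

There are 2l+1 = 17 values of m_l.
|L| − L_z,max = (6√2 − 8)ℏ ≈ 0.4853ℏ.
For m_l = -1: cos θ = -1/√72, θ ≈ 96.77°.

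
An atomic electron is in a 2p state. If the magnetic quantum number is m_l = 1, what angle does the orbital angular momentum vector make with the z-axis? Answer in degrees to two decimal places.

θ ≈ 45.00°

The 2p subshell has l = 1.
|L|² = l(l+1)ℏ² = 2ℏ², so |L| = √2 ℏ.
L_z = m_l ℏ = 1ℏ.
cos θ = L_z/|L| = 1/√2, so θ ≈ 45.00°.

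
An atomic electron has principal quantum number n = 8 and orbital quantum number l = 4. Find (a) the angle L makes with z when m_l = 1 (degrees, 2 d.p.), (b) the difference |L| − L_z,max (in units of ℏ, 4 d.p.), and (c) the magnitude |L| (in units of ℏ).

θ(m_l=1) ≈ 77.08°; |L|−L_z,max ≈ 0.4721ℏ; |L| = 2√5 ℏ ≈ 4.472ℏ

For m_l = 1: cos θ = 1/√20, θ ≈ 77.08°.
|L| − L_z,max = (2√5 − 4)ℏ ≈ 0.4721ℏ.
|L| = ℏ√(4·5) = 2√5 ℏ ≈ 4.472ℏ.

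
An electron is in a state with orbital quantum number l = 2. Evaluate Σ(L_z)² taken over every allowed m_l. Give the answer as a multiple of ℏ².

m_l runs from −2 to 2, i.e. {-2, -1, 0, 1, 2}.
Summing m² from −2 to 2: Σ m_l² = 10.

Σ(L_z)² = 10 ℏ²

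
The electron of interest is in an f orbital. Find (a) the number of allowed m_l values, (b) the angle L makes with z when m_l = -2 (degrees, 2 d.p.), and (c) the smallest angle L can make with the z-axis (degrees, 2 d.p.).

For an f orbital, l = 3.
There are 2l+1 = 7 values of m_l.
For m_l = -2: cos θ = -2/√12, θ ≈ 125.26°.
cos θ_min = 3/√12, so θ_min ≈ 30.00°.

7 values; θ(m_l=-2) ≈ 125.26°; θ_min ≈ 30.00°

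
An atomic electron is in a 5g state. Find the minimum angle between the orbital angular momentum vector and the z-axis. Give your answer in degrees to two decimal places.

θ_min ≈ 26.57°

The 5g subshell has l = 4.
|L| = ℏ√(l(l+1)) = 2√5 ℏ.
The smallest angle corresponds to the largest L_z, i.e. m_l = l = 4, giving L_z = 4ℏ.
cos θ_min = 4/√20, so θ_min ≈ 26.57°.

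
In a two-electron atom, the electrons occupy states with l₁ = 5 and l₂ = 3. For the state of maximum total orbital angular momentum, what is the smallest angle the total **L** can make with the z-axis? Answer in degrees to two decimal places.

Angular momentum addition gives L = |l₁ − l₂|, …, l₁ + l₂.
Allowed values: L = 2, 3, 4, 5, 6, 7, 8.
The maximum is L = 8, with |L_tot| = ℏ√(8·9) = 6√2 ℏ.
The minimum angle with z is arccos(8/√72) ≈ 19.47°.

θ_min ≈ 19.47°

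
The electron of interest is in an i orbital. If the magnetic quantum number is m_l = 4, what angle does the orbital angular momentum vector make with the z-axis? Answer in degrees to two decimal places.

The letter i corresponds to l = 6.
|L| = ℏ√(l(l+1)) = √42 ℏ.
L_z = m_l ℏ = 4ℏ.
cos θ = L_z/|L| = 4/√42, so θ ≈ 51.89°.

θ ≈ 51.89°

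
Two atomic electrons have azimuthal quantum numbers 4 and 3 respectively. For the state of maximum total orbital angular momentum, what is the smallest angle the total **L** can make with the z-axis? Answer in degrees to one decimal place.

L runs from |4 − 3| = 1 to 4 + 3 = 7.
So L can be 1, 2, 3, 4, 5, 6, 7.
The maximum is L = 7, with |L_tot| = ℏ√(7·8) = 2√14 ℏ.
The minimum angle with z is arccos(7/√56) ≈ 20.7°.

θ_min ≈ 20.7°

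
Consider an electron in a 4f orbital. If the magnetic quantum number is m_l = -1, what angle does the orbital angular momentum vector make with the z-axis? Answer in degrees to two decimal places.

θ ≈ 106.78°

The 4f subshell has l = 3.
|L| = √(l(l+1)) ℏ = 2√3 ℏ.
L_z = m_l ℏ = −1ℏ.
cos θ = L_z/|L| = -1/√12, so θ ≈ 106.78°.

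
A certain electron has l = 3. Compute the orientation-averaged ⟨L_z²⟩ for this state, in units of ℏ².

m_l ∈ {-3, -2, -1, 0, 1, 2, 3}.
⟨L_z²⟩ = ℏ²·(Σ m_l²)/(2l+1) = ℏ²·28/7 = 4ℏ².

⟨L_z²⟩ = 4 ℏ²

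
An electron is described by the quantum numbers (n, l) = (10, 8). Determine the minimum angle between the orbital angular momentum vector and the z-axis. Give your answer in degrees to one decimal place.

θ_min ≈ 19.5°

|L| = √(l(l+1)) ℏ = 6√2 ℏ.
The smallest angle corresponds to the largest L_z, i.e. m_l = l = 8, giving L_z = 8ℏ.
cos θ_min = 8/√72, so θ_min ≈ 19.5°.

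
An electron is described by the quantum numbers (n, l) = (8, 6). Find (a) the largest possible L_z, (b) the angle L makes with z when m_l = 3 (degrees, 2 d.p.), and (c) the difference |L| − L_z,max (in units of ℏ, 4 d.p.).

L_z,max = 6ℏ; θ(m_l=3) ≈ 62.42°; |L|−L_z,max ≈ 0.4807ℏ

L_z,max = lℏ = 6ℏ.
For m_l = 3: cos θ = 3/√42, θ ≈ 62.42°.
|L| − L_z,max = (√42 − 6)ℏ ≈ 0.4807ℏ.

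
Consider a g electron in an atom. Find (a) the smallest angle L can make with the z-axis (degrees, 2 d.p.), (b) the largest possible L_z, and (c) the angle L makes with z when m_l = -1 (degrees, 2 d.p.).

For a g orbital, l = 4.
cos θ_min = 4/√20, so θ_min ≈ 26.57°.
L_z,max = lℏ = 4ℏ.
For m_l = -1: cos θ = -1/√20, θ ≈ 102.92°.

θ_min ≈ 26.57°; L_z,max = 4ℏ; θ(m_l=-1) ≈ 102.92°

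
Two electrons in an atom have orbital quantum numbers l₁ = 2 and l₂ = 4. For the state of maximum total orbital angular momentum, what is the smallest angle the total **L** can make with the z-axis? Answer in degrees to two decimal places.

By the triangle rule, |l₁ − l₂| ≤ L ≤ l₁ + l₂.
So L can be 2, 3, 4, 5, 6.
The maximum is L = 6, with |L_tot| = ℏ√(6·7) = √42 ℏ.
The minimum angle with z is arccos(6/√42) ≈ 22.21°.

θ_min ≈ 22.21°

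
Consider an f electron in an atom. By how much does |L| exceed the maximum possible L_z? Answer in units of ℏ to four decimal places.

|L| − L_z,max ≈ 0.4641ℏ

An f state has l = 3.
|L| = 2√3 ℏ ≈ 3.4641ℏ, while L_z,max = lℏ = 3ℏ.
The difference is (2√3 − 3)ℏ ≈ 0.4641ℏ.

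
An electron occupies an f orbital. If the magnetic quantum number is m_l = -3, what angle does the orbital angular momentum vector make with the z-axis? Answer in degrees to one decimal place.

θ ≈ 150.0°

For an f orbital, l = 3.
|L| = √(l(l+1)) ℏ = 2√3 ℏ.
L_z = m_l ℏ = −3ℏ.
cos θ = L_z/|L| = -3/√12, so θ ≈ 150.0°.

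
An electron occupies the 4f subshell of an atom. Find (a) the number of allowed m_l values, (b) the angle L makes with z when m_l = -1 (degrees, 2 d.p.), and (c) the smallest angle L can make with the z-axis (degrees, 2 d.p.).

4f means n = 4, l = 3.
There are 2l+1 = 7 values of m_l.
For m_l = -1: cos θ = -1/√12, θ ≈ 106.78°.
cos θ_min = 3/√12, so θ_min ≈ 30.00°.

7 values; θ(m_l=-1) ≈ 106.78°; θ_min ≈ 30.00°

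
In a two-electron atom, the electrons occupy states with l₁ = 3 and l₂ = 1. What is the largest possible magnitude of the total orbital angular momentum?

|L_tot|_max = 2√5 ℏ ≈ 4.472ℏ

By the triangle rule, |l₁ − l₂| ≤ L ≤ l₁ + l₂.
So L can be 2, 3, 4.
The largest magnitude corresponds to L = 4: |L_tot| = ℏ√(4·5) = 2√5 ℏ.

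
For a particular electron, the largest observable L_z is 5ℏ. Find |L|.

|L| = √30 ℏ ≈ 5.477ℏ

L_z,max = lℏ, so l = 5.
Then |L| = ℏ√(5·6) = √30 ℏ.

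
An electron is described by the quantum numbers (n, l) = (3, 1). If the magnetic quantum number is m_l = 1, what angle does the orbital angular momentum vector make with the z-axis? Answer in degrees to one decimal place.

|L| = ℏ√(l(l+1)) = √2 ℏ.
L_z = m_l ℏ = 1ℏ.
cos θ = L_z/|L| = 1/√2, so θ ≈ 45.0°.

θ ≈ 45.0°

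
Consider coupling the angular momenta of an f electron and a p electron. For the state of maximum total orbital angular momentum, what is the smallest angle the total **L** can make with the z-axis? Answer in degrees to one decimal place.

θ_min ≈ 26.6°

The total orbital quantum number L ranges from |l₁ − l₂| to l₁ + l₂ in integer steps.
So L can be 2, 3, 4.
The maximum is L = 4, with |L_tot| = ℏ√(4·5) = 2√5 ℏ.
The minimum angle with z is arccos(4/√20) ≈ 26.6°.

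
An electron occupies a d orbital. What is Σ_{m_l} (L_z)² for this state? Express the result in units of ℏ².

D corresponds to l = 2.
The allowed m_l values are -2, -1, 0, 1, 2.
Σ m_l² = l(l+1)(2l+1)/3 = 2·3·5/3 = 10.

Σ(L_z)² = 10 ℏ²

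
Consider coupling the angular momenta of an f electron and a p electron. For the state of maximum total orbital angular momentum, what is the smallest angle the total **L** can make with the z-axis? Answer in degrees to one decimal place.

By the triangle rule, |l₁ − l₂| ≤ L ≤ l₁ + l₂.
L ∈ {2, 3, 4}.
The maximum is L = 4, with |L_tot| = ℏ√(4·5) = 2√5 ℏ.
The minimum angle with z is arccos(4/√20) ≈ 26.6°.

θ_min ≈ 26.6°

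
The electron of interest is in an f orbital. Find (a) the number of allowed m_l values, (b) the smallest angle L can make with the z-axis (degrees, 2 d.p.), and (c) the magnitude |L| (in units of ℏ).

For an f orbital, l = 3.
There are 2l+1 = 7 values of m_l.
cos θ_min = 3/√12, so θ_min ≈ 30.00°.
|L| = ℏ√(3·4) = 2√3 ℏ ≈ 3.464ℏ.

7 values; θ_min ≈ 30.00°; |L| = 2√3 ℏ ≈ 3.464ℏ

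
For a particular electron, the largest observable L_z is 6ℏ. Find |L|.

Since max m_l = l, l = 6.
Then |L| = ℏ√(6·7) = √42 ℏ.

|L| = √42 ℏ ≈ 6.481ℏ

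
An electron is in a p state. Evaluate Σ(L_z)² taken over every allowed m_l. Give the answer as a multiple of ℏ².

Σ(L_z)² = 2 ℏ²

A p state has l = 1.
m_l ∈ {-1, 0, 1}.
Σ m_l² = 2·(1) = 2.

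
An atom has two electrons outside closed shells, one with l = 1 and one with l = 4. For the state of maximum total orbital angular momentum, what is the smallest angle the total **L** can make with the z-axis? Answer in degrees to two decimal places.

By the triangle rule, |l₁ − l₂| ≤ L ≤ l₁ + l₂.
L ∈ {3, 4, 5}.
The maximum is L = 5, with |L_tot| = ℏ√(5·6) = √30 ℏ.
The minimum angle with z is arccos(5/√30) ≈ 24.09°.

θ_min ≈ 24.09°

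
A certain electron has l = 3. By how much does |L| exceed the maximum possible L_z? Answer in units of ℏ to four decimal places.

|L| − L_z,max ≈ 0.4641ℏ

|L| = 2√3 ℏ ≈ 3.4641ℏ, while L_z,max = lℏ = 3ℏ.
The difference is (2√3 − 3)ℏ ≈ 0.4641ℏ.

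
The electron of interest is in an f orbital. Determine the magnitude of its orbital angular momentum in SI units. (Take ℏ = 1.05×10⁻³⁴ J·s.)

|L| = 3.64×10⁻³⁴ J·s

For an f orbital, l = 3.
|L| = ℏ√(l(l+1)) = ℏ√(3·4) = 2√3 ℏ
Numerically, |L| = 3.464 × (1.05×10⁻³⁴ J·s) = 3.64×10⁻³⁴ J·s.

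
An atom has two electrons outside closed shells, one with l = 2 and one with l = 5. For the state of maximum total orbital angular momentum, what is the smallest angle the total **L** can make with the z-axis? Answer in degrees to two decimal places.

θ_min ≈ 20.70°

By the triangle rule, |l₁ − l₂| ≤ L ≤ l₁ + l₂.
L ∈ {3, 4, 5, 6, 7}.
The maximum is L = 7, with |L_tot| = ℏ√(7·8) = 2√14 ℏ.
The minimum angle with z is arccos(7/√56) ≈ 20.70°.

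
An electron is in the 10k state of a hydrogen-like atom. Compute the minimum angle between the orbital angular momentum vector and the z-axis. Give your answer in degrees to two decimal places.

The 10k subshell has l = 7.
|L| = √(l(l+1)) ℏ = 2√14 ℏ.
The smallest angle corresponds to the largest L_z, i.e. m_l = l = 7, giving L_z = 7ℏ.
cos θ_min = 7/√56, so θ_min ≈ 20.70°.

θ_min ≈ 20.70°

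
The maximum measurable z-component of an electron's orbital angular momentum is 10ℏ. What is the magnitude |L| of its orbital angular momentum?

|L| = √110 ℏ ≈ 10.488ℏ

Since max m_l = l, l = 10.
Then |L| = ℏ√(10·11) = √110 ℏ.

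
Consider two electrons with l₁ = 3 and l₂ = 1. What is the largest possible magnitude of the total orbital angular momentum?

|L_tot|_max = 2√5 ℏ ≈ 4.472ℏ

By the triangle rule, |l₁ − l₂| ≤ L ≤ l₁ + l₂.
L ∈ {2, 3, 4}.
The largest magnitude corresponds to L = 4: |L_tot| = ℏ√(4·5) = 2√5 ℏ.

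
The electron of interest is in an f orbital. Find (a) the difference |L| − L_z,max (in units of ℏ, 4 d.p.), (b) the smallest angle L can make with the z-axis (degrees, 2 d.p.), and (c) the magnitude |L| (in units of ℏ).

An f state has l = 3.
|L| − L_z,max = (2√3 − 3)ℏ ≈ 0.4641ℏ.
cos θ_min = 3/√12, so θ_min ≈ 30.00°.
|L| = ℏ√(3·4) = 2√3 ℏ ≈ 3.464ℏ.

|L|−L_z,max ≈ 0.4641ℏ; θ_min ≈ 30.00°; |L| = 2√3 ℏ ≈ 3.464ℏ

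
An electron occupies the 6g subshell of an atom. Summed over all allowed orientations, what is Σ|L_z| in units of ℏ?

The 6g subshell has l = 4.
The allowed m_l values are -4, -3, -2, -1, 0, 1, 2, 3, 4.
Σ|m_l| = 2(1+2+…+4) = 20.

Σ|L_z| = 20 ℏ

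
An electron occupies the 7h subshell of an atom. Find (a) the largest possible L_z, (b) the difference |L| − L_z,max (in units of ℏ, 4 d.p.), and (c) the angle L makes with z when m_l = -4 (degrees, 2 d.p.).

7h means n = 7, l = 5.
L_z,max = lℏ = 5ℏ.
|L| − L_z,max = (√30 − 5)ℏ ≈ 0.4772ℏ.
For m_l = -4: cos θ = -4/√30, θ ≈ 136.91°.

L_z,max = 5ℏ; |L|−L_z,max ≈ 0.4772ℏ; θ(m_l=-4) ≈ 136.91°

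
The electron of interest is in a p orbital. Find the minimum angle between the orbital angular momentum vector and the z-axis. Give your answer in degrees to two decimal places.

For a p orbital, l = 1.
|L| = √(l(l+1)) ℏ = √2 ℏ.
The smallest angle corresponds to the largest L_z, i.e. m_l = l = 1, giving L_z = 1ℏ.
cos θ_min = 1/√2, so θ_min ≈ 45.00°.

θ_min ≈ 45.00°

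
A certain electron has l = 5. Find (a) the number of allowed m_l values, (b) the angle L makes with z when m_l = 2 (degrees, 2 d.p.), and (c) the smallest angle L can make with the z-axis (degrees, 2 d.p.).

11 values; θ(m_l=2) ≈ 68.58°; θ_min ≈ 24.09°

There are 2l+1 = 11 values of m_l.
For m_l = 2: cos θ = 2/√30, θ ≈ 68.58°.
cos θ_min = 5/√30, so θ_min ≈ 24.09°.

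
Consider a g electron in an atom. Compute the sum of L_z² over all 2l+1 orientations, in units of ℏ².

Σ(L_z)² = 60 ℏ²

The letter g corresponds to l = 4.
m_l ∈ {-4, -3, -2, -1, 0, 1, 2, 3, 4}.
Σ m_l² = l(l+1)(2l+1)/3 = 4·5·9/3 = 60.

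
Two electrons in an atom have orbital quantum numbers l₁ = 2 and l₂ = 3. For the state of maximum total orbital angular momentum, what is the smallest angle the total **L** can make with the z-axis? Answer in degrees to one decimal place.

θ_min ≈ 24.1°

By the triangle rule, |l₁ − l₂| ≤ L ≤ l₁ + l₂.
So L can be 1, 2, 3, 4, 5.
The maximum is L = 5, with |L_tot| = ℏ√(5·6) = √30 ℏ.
The minimum angle with z is arccos(5/√30) ≈ 24.1°.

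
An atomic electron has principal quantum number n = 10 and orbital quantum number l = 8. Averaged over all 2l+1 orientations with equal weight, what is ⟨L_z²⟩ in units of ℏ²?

⟨L_z²⟩ = 24 ℏ²

The allowed m_l values are -8, -7, -6, -5, -4, -3, -2, -1, 0, 1, 2, 3, 4, 5, 6, 7, 8.
⟨L_z²⟩ = ℏ²·(Σ m_l²)/(2l+1) = ℏ²·408/17 = 24ℏ².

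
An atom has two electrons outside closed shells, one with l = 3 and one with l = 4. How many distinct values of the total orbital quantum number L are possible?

The total orbital quantum number L ranges from |l₁ − l₂| to l₁ + l₂ in integer steps.
Allowed values: L = 1, 2, 3, 4, 5, 6, 7.
That is 7 values.

7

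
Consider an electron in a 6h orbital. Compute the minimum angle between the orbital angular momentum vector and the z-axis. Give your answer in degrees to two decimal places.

θ_min ≈ 24.09°

For 6h, l = 5.
|L| = √(l(l+1)) ℏ = √30 ℏ.
The smallest angle corresponds to the largest L_z, i.e. m_l = l = 5, giving L_z = 5ℏ.
cos θ_min = 5/√30, so θ_min ≈ 24.09°.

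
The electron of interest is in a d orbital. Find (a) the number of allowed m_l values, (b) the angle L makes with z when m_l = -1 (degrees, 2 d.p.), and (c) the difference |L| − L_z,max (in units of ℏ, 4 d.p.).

5 values; θ(m_l=-1) ≈ 114.09°; |L|−L_z,max ≈ 0.4495ℏ

The letter d corresponds to l = 2.
There are 2l+1 = 5 values of m_l.
For m_l = -1: cos θ = -1/√6, θ ≈ 114.09°.
|L| − L_z,max = (√6 − 2)ℏ ≈ 0.4495ℏ.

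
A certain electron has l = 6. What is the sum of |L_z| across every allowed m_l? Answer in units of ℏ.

The allowed m_l values are -6, -5, -4, -3, -2, -1, 0, 1, 2, 3, 4, 5, 6.
Σ|m_l| = l(l+1) = 42.

Σ|L_z| = 42 ℏ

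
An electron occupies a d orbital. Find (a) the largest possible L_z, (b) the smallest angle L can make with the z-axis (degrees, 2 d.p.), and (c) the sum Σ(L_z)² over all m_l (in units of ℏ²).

L_z,max = 2ℏ; θ_min ≈ 35.26°; Σ(L_z)² = 10 ℏ²

For a d orbital, l = 2.
L_z,max = lℏ = 2ℏ.
cos θ_min = 2/√6, so θ_min ≈ 35.26°.
Σ m_l² = 10, so Σ(L_z)² = 10 ℏ².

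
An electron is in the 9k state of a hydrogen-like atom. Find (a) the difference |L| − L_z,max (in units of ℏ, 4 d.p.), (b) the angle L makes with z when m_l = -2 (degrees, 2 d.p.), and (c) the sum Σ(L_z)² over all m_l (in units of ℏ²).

|L|−L_z,max ≈ 0.4833ℏ; θ(m_l=-2) ≈ 105.50°; Σ(L_z)² = 280 ℏ²

9k means n = 9, l = 7.
|L| − L_z,max = (2√14 − 7)ℏ ≈ 0.4833ℏ.
For m_l = -2: cos θ = -2/√56, θ ≈ 105.50°.
Σ m_l² = 280, so Σ(L_z)² = 280 ℏ².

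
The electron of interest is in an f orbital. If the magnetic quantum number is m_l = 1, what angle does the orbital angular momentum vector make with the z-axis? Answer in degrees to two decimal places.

θ ≈ 73.22°

An f state has l = 3.
|L| = √(l(l+1)) ℏ = 2√3 ℏ.
L_z = m_l ℏ = 1ℏ.
cos θ = L_z/|L| = 1/√12, so θ ≈ 73.22°.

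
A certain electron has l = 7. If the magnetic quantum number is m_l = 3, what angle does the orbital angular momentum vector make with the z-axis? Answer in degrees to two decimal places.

θ ≈ 66.37°

|L| = √(l(l+1)) ℏ = 2√14 ℏ.
L_z = m_l ℏ = 3ℏ.
cos θ = L_z/|L| = 3/√56, so θ ≈ 66.37°.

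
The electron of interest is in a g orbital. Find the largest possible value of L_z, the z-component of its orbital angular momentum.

For a g orbital, l = 4.
L_z = m_l ℏ with m_l ∈ {−4, …, 4}; the maximum is m_l = 4.

L_z,max = 4ℏ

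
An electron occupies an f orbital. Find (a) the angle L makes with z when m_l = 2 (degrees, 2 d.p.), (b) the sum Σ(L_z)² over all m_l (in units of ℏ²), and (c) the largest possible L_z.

θ(m_l=2) ≈ 54.74°; Σ(L_z)² = 28 ℏ²; L_z,max = 3ℏ

The letter f corresponds to l = 3.
For m_l = 2: cos θ = 2/√12, θ ≈ 54.74°.
Σ m_l² = 28, so Σ(L_z)² = 28 ℏ².
L_z,max = lℏ = 3ℏ.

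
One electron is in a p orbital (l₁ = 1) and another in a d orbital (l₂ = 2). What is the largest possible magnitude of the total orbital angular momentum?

The total orbital quantum number L ranges from |l₁ − l₂| to l₁ + l₂ in integer steps.
L ∈ {1, 2, 3}.
The largest magnitude corresponds to L = 3: |L_tot| = ℏ√(3·4) = 2√3 ℏ.

|L_tot|_max = 2√3 ℏ ≈ 3.464ℏ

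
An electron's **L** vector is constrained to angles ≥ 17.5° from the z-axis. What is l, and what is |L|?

cos²θ_min = l/(l+1) = 0.9096.
Solving: l = 10.
Then |L| = ℏ√(10·11) = √110 ℏ.

l = 10, |L| = √110 ℏ ≈ 10.488ℏ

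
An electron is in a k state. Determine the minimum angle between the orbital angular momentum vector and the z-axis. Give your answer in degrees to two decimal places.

θ_min ≈ 20.70°

K corresponds to l = 7.
|L| = ℏ√(l(l+1)) = 2√14 ℏ.
The smallest angle corresponds to the largest L_z, i.e. m_l = l = 7, giving L_z = 7ℏ.
cos θ_min = 7/√56, so θ_min ≈ 20.70°.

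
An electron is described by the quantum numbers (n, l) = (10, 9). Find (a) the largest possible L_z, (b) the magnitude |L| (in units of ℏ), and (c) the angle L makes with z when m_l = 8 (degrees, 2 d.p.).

L_z,max = 9ℏ; |L| = 3√10 ℏ ≈ 9.487ℏ; θ(m_l=8) ≈ 32.51°

L_z,max = lℏ = 9ℏ.
|L| = ℏ√(9·10) = 3√10 ℏ ≈ 9.487ℏ.
For m_l = 8: cos θ = 8/√90, θ ≈ 32.51°.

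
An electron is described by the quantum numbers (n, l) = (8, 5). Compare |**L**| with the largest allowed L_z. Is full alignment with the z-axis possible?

No: L_z,max = 5ℏ < |L| = √30 ℏ ≈ 5.477ℏ

|L| = √30 ℏ ≈ 5.4772ℏ, while L_z,max = lℏ = 5ℏ.
Since |L| > L_z,max, the vector can never point exactly along z; the closest it comes is θ_min = arccos(5/√30) ≈ 24.1°.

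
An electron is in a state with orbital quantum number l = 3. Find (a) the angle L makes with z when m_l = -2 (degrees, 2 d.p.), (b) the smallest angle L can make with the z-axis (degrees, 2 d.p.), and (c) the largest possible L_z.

θ(m_l=-2) ≈ 125.26°; θ_min ≈ 30.00°; L_z,max = 3ℏ

For m_l = -2: cos θ = -2/√12, θ ≈ 125.26°.
cos θ_min = 3/√12, so θ_min ≈ 30.00°.
L_z,max = lℏ = 3ℏ.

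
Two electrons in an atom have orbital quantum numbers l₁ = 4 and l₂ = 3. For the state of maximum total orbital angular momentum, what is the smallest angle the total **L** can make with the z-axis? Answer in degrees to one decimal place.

θ_min ≈ 20.7°

L runs from |4 − 3| = 1 to 4 + 3 = 7.
So L can be 1, 2, 3, 4, 5, 6, 7.
The maximum is L = 7, with |L_tot| = ℏ√(7·8) = 2√14 ℏ.
The minimum angle with z is arccos(7/√56) ≈ 20.7°.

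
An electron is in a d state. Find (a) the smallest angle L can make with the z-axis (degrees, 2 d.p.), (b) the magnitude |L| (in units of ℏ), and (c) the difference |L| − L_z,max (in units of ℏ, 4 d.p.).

θ_min ≈ 35.26°; |L| = √6 ℏ ≈ 2.449ℏ; |L|−L_z,max ≈ 0.4495ℏ

A d state has l = 2.
cos θ_min = 2/√6, so θ_min ≈ 35.26°.
|L| = ℏ√(2·3) = √6 ℏ ≈ 2.449ℏ.
|L| − L_z,max = (√6 − 2)ℏ ≈ 0.4495ℏ.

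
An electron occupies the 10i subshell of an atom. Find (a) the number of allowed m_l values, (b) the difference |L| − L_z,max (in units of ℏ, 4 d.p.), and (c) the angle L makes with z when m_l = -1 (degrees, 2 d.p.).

13 values; |L|−L_z,max ≈ 0.4807ℏ; θ(m_l=-1) ≈ 98.88°

For 10i, l = 6.
There are 2l+1 = 13 values of m_l.
|L| − L_z,max = (√42 − 6)ℏ ≈ 0.4807ℏ.
For m_l = -1: cos θ = -1/√42, θ ≈ 98.88°.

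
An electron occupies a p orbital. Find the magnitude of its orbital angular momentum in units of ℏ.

|L| = √2 ℏ ≈ 1.414ℏ

The letter p corresponds to l = 1.
|L| = ℏ√(l(l+1)) = ℏ√(1·2) = √2 ℏ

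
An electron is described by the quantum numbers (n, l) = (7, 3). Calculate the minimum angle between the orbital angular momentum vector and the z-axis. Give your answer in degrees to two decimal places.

θ_min ≈ 30.00°

|L| = ℏ√(l(l+1)) = 2√3 ℏ.
The smallest angle corresponds to the largest L_z, i.e. m_l = l = 3, giving L_z = 3ℏ.
cos θ_min = 3/√12, so θ_min ≈ 30.00°.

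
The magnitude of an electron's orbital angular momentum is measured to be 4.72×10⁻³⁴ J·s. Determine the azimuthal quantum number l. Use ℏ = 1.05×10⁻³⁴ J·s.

l = 4

|L|/ℏ = (4.72×10⁻³⁴)/(1.05×10⁻³⁴) ≈ 4.495.
(|L|/ℏ)² = l(l+1) ≈ 20.21 ⇒ l = 4.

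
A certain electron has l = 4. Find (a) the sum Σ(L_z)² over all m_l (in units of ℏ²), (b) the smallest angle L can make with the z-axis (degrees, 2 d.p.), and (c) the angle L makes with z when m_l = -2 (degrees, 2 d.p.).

Σ m_l² = 60, so Σ(L_z)² = 60 ℏ².
cos θ_min = 4/√20, so θ_min ≈ 26.57°.
For m_l = -2: cos θ = -2/√20, θ ≈ 116.57°.

Σ(L_z)² = 60 ℏ²; θ_min ≈ 26.57°; θ(m_l=-2) ≈ 116.57°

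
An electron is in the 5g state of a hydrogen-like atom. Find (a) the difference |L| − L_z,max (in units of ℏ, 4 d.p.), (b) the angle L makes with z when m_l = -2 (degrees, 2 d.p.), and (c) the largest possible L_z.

|L|−L_z,max ≈ 0.4721ℏ; θ(m_l=-2) ≈ 116.57°; L_z,max = 4ℏ

5g means n = 5, l = 4.
|L| − L_z,max = (2√5 − 4)ℏ ≈ 0.4721ℏ.
For m_l = -2: cos θ = -2/√20, θ ≈ 116.57°.
L_z,max = lℏ = 4ℏ.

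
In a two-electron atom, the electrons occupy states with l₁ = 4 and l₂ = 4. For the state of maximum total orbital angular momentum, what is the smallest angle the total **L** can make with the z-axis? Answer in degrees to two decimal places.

θ_min ≈ 19.47°

The total orbital quantum number L ranges from |l₁ − l₂| to l₁ + l₂ in integer steps.
So L can be 0, 1, 2, 3, 4, 5, 6, 7, 8.
The maximum is L = 8, with |L_tot| = ℏ√(8·9) = 6√2 ℏ.
The minimum angle with z is arccos(8/√72) ≈ 19.47°.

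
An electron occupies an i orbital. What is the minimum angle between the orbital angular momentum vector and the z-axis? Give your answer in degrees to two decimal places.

For an i orbital, l = 6.
|L| = √(l(l+1)) ℏ = √42 ℏ.
The smallest angle corresponds to the largest L_z, i.e. m_l = l = 6, giving L_z = 6ℏ.
cos θ_min = 6/√42, so θ_min ≈ 22.21°.

θ_min ≈ 22.21°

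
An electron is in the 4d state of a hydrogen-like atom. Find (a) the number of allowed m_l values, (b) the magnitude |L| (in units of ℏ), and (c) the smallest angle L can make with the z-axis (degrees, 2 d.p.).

4d means n = 4, l = 2.
There are 2l+1 = 5 values of m_l.
|L| = ℏ√(2·3) = √6 ℏ ≈ 2.449ℏ.
cos θ_min = 2/√6, so θ_min ≈ 35.26°.

5 values; |L| = √6 ℏ ≈ 2.449ℏ; θ_min ≈ 35.26°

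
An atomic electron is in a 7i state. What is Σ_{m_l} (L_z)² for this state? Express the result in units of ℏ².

7i means n = 7, l = 6.
m_l ∈ {-6, -5, -4, -3, -2, -1, 0, 1, 2, 3, 4, 5, 6}.
Σ m_l² = l(l+1)(2l+1)/3 = 6·7·13/3 = 182.

Σ(L_z)² = 182 ℏ²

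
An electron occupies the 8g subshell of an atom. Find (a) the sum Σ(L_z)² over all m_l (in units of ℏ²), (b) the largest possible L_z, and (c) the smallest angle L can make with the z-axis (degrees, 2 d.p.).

8g means n = 8, l = 4.
Σ m_l² = 60, so Σ(L_z)² = 60 ℏ².
L_z,max = lℏ = 4ℏ.
cos θ_min = 4/√20, so θ_min ≈ 26.57°.

Σ(L_z)² = 60 ℏ²; L_z,max = 4ℏ; θ_min ≈ 26.57°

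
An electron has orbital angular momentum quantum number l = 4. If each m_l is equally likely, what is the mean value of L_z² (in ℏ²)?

m_l ∈ {-4, -3, -2, -1, 0, 1, 2, 3, 4}.
⟨L_z²⟩ = ℏ²·(Σ m_l²)/(2l+1) = ℏ²·60/9 = 6.667ℏ².

⟨L_z²⟩ = 6.667 ℏ²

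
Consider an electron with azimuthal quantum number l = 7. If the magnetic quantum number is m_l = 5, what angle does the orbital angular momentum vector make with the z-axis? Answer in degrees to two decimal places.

θ ≈ 48.08°

|L| = ℏ√(l(l+1)) = 2√14 ℏ.
L_z = m_l ℏ = 5ℏ.
cos θ = L_z/|L| = 5/√56, so θ ≈ 48.08°.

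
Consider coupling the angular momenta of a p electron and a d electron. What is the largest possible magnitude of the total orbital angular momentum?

|L_tot|_max = 2√3 ℏ ≈ 3.464ℏ

Angular momentum addition gives L = |l₁ − l₂|, …, l₁ + l₂.
Allowed values: L = 1, 2, 3.
The largest magnitude corresponds to L = 3: |L_tot| = ℏ√(3·4) = 2√3 ℏ.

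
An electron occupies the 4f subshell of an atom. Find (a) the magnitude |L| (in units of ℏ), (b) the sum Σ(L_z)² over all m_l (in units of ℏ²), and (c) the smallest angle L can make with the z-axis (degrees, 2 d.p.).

4f means n = 4, l = 3.
|L| = ℏ√(3·4) = 2√3 ℏ ≈ 3.464ℏ.
Σ m_l² = 28, so Σ(L_z)² = 28 ℏ².
cos θ_min = 3/√12, so θ_min ≈ 30.00°.

|L| = 2√3 ℏ ≈ 3.464ℏ; Σ(L_z)² = 28 ℏ²; θ_min ≈ 30.00°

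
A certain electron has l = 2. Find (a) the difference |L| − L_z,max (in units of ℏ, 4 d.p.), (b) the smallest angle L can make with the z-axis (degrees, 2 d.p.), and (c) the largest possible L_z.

|L| − L_z,max = (√6 − 2)ℏ ≈ 0.4495ℏ.
cos θ_min = 2/√6, so θ_min ≈ 35.26°.
L_z,max = lℏ = 2ℏ.

|L|−L_z,max ≈ 0.4495ℏ; θ_min ≈ 35.26°; L_z,max = 2ℏ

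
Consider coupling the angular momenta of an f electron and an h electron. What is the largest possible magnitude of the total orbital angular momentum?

|L_tot|_max = 6√2 ℏ ≈ 8.485ℏ

L runs from |3 − 5| = 2 to 3 + 5 = 8.
Allowed values: L = 2, 3, 4, 5, 6, 7, 8.
The largest magnitude corresponds to L = 8: |L_tot| = ℏ√(8·9) = 6√2 ℏ.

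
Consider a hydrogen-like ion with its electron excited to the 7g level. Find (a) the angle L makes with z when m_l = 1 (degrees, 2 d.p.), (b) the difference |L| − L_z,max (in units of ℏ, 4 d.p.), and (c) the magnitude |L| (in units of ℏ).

The 7g level has l = 4.
For m_l = 1: cos θ = 1/√20, θ ≈ 77.08°.
|L| − L_z,max = (2√5 − 4)ℏ ≈ 0.4721ℏ.
|L| = ℏ√(4·5) = 2√5 ℏ ≈ 4.472ℏ.

θ(m_l=1) ≈ 77.08°; |L|−L_z,max ≈ 0.4721ℏ; |L| = 2√5 ℏ ≈ 4.472ℏ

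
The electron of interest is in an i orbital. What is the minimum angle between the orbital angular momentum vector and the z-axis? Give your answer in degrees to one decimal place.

For an i orbital, l = 6.
|L|² = l(l+1)ℏ² = 42ℏ², so |L| = √42 ℏ.
The smallest angle corresponds to the largest L_z, i.e. m_l = l = 6, giving L_z = 6ℏ.
cos θ_min = 6/√42, so θ_min ≈ 22.2°.

θ_min ≈ 22.2°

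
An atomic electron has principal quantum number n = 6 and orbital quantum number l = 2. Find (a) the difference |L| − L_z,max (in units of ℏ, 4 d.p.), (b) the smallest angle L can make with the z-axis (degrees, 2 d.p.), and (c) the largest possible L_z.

|L|−L_z,max ≈ 0.4495ℏ; θ_min ≈ 35.26°; L_z,max = 2ℏ

|L| − L_z,max = (√6 − 2)ℏ ≈ 0.4495ℏ.
cos θ_min = 2/√6, so θ_min ≈ 35.26°.
L_z,max = lℏ = 2ℏ.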